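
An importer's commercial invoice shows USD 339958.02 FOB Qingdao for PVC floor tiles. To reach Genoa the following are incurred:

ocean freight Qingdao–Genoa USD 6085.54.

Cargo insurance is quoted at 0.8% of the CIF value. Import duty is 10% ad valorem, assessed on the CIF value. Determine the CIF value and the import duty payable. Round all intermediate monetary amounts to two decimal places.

CIF value: USD 348834.23; import duty: USD 34883.42

Let C be the CIF value. C = FOB price + freight + 0.8% × C
C − 0.8% × C = 339958.02 + 6085.54
0.992 × C = 346043.56
C = 346043.56 / 0.992 = 348834.23
Insurance premium = 0.8% × 348834.23 = 2790.67
Import duty = 348834.23 × 10% = 34883.42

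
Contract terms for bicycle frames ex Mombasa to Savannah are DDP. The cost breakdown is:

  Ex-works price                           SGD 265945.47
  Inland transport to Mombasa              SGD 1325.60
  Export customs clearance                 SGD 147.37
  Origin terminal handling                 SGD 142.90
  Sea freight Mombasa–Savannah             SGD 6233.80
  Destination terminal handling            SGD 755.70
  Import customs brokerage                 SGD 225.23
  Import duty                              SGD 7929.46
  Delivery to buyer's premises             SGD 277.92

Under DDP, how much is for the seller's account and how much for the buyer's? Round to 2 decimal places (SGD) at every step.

DDP: the seller bears all costs including import duty.
Seller's account: goods 265945.47 + inland to port 1325.60 + export clearance 147.37 + origin terminal 142.90 + freight 6233.80 + destination terminal 755.70 + brokerage 225.23 + duty 7929.46 + delivery 277.92 = 282983.45
Buyer's account: 0.00

Seller: SGD 282983.45; buyer: SGD 0.00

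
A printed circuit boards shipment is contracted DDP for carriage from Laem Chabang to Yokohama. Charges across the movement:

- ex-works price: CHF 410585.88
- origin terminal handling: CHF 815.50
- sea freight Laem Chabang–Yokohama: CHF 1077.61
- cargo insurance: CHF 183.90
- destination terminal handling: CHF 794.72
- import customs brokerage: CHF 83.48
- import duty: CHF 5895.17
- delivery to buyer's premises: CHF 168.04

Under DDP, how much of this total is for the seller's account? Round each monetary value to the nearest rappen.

Seller's account: CHF 419604.30

DDP: the seller bears all costs including import duty.
Seller's account: goods 410585.88 + origin terminal 815.50 + freight 1077.61 + insurance 183.90 + destination terminal 794.72 + brokerage 83.48 + duty 5895.17 + delivery 168.04 = 419604.30
Buyer's account: 0.00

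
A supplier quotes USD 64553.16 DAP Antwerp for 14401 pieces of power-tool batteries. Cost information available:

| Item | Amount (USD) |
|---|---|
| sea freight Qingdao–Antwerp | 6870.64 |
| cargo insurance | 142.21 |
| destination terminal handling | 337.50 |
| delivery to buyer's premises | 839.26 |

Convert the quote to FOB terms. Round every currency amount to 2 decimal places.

FOB price: USD 56363.55

From DAP to FOB, the seller no longer bears: freight, insurance, destination terminal, delivery.
FOB price = 64553.16 − 6870.64 − 142.21 − 337.50 − 839.26 = 56363.55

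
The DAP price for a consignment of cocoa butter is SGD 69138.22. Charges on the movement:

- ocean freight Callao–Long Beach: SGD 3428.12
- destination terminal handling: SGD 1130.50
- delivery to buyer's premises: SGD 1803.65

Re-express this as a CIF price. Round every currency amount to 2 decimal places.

CIF price: SGD 66204.07

Not relevant to the conversion: freight — on the seller under both DAP and CIF; already in the DAP price and stays in the CIF price.
From DAP to CIF, the seller no longer bears: destination terminal, delivery.
CIF price = 69138.22 − 1130.50 − 1803.65 = 66204.07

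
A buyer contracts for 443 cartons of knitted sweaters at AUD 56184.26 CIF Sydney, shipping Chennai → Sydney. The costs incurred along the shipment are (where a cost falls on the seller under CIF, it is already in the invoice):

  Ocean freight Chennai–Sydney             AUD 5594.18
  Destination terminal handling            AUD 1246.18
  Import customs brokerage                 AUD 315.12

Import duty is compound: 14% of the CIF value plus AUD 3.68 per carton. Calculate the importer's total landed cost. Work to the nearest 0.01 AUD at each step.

Total landed cost: AUD 67241.60

CIF: the seller pays costs through ocean freight and marine insurance to the destination port.
Already in the invoice (seller's account under CIF): freight — exclude.
The CIF price already equals the CIF value: 56184.26
Ad valorem component: 56184.26 × 14% = 7865.80
Specific component: 443 × 3.68 = 1630.24
Import duty = 7865.80 + 1630.24 = 9496.04
Buyer bears: destination terminal 1246.18 + brokerage 315.12 + duty 9496.04 = 11057.34
Landed cost = invoice 56184.26 + 11057.34 = 67241.60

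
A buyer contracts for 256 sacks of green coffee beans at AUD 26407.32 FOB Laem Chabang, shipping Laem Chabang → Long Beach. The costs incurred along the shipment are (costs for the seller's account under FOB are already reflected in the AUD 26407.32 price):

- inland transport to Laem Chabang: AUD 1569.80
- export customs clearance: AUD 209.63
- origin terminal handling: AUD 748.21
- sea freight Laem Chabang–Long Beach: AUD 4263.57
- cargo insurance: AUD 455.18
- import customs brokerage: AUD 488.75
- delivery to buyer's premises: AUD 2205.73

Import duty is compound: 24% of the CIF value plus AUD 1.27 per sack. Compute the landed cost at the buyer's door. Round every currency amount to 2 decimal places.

Total landed cost: AUD 41615.93

FOB: the seller bears costs until goods are on board at the origin port; the buyer bears freight, insurance and all costs thereafter.
Already in the invoice (seller's account under FOB): inland to port, export clearance, origin terminal — exclude.
CIF value = FOB price + freight + insurance = 26407.32 + 4263.57 + 455.18 = 31126.07
Ad valorem component: 31126.07 × 24% = 7470.26
Specific component: 256 × 1.27 = 325.12
Import duty = 7470.26 + 325.12 = 7795.38
Buyer bears: freight 4263.57 + insurance 455.18 + brokerage 488.75 + delivery 2205.73 + duty 7795.38 = 15208.61
Landed cost = invoice 26407.32 + 15208.61 = 41615.93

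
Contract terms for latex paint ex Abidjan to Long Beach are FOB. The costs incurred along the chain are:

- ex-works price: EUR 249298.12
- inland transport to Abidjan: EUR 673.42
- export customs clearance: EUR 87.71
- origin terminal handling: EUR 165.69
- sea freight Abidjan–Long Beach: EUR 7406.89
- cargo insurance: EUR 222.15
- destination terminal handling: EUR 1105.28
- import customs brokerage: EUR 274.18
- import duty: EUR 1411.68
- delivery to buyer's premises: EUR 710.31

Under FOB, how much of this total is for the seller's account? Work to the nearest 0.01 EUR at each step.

Seller's account: EUR 250224.94

FOB: the seller bears costs until goods are on board at the origin port; the buyer bears freight, insurance and all costs thereafter.
Seller's account: goods 249298.12 + inland to port 673.42 + export clearance 87.71 + origin terminal 165.69 = 250224.94
Buyer's account: freight 7406.89 + insurance 222.15 + destination terminal 1105.28 + brokerage 274.18 + duty 1411.68 + delivery 710.31 = 11130.49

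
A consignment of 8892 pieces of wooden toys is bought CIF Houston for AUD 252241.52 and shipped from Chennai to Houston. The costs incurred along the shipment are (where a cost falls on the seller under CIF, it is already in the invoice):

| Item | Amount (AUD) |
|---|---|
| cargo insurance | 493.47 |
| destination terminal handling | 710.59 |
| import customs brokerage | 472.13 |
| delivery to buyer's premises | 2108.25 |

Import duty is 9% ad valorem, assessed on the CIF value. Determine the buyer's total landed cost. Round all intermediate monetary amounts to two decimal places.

CIF: the seller pays costs through ocean freight and marine insurance to the destination port.
Already in the invoice (seller's account under CIF): insurance — exclude.
The CIF price already equals the CIF value: 252241.52
Import duty = 252241.52 × 9% = 22701.74
Buyer bears: destination terminal 710.59 + brokerage 472.13 + delivery 2108.25 + duty 22701.74 = 25992.71
Landed cost = invoice 252241.52 + 25992.71 = 278234.23

Total landed cost: AUD 278234.23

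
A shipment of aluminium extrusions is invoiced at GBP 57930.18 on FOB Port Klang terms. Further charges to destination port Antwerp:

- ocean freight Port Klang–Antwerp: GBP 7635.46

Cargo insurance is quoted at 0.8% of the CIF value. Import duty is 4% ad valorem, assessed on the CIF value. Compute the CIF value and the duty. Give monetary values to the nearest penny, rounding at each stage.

Let C be the CIF value. C = FOB price + freight + 0.8% × C
C − 0.8% × C = 57930.18 + 7635.46
0.992 × C = 65565.64
C = 65565.64 / 0.992 = 66094.40
Insurance premium = 0.8% × 66094.40 = 528.76
Import duty = 66094.40 × 4% = 2643.78

CIF value: GBP 66094.40; import duty: GBP 2643.78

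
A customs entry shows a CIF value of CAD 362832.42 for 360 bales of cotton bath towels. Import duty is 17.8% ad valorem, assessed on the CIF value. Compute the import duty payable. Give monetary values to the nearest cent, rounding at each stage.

Import duty: CAD 64584.17

Import duty = 362832.42 × 17.8% = 64584.17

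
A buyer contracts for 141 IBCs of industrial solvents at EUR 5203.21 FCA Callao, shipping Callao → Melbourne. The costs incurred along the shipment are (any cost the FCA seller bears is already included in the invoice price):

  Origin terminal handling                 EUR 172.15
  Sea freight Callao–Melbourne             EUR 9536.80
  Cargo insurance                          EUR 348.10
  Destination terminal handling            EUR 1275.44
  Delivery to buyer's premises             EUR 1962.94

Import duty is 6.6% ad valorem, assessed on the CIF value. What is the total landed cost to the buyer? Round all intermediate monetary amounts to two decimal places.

FCA: the seller delivers export-cleared goods to the carrier; the buyer bears costs from that point.
CIF value = FCA price + origin terminal + freight + insurance = 5203.21 + 172.15 + 9536.80 + 348.10 = 15260.26
Import duty = 15260.26 × 6.6% = 1007.18
Buyer bears: origin terminal 172.15 + freight 9536.80 + insurance 348.10 + destination terminal 1275.44 + delivery 1962.94 + duty 1007.18 = 14302.61
Landed cost = invoice 5203.21 + 14302.61 = 19505.82

Total landed cost: EUR 19505.82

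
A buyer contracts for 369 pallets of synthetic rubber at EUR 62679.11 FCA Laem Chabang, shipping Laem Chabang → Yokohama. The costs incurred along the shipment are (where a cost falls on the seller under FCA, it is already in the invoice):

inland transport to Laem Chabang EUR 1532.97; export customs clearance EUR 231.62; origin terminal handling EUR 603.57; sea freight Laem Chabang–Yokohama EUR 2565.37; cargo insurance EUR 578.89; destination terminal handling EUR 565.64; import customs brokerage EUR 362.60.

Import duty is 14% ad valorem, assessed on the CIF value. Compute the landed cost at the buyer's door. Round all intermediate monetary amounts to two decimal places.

FCA: the seller delivers export-cleared goods to the carrier; the buyer bears costs from that point.
Already in the invoice (seller's account under FCA): inland to port, export clearance — exclude.
CIF value = FCA price + origin terminal + freight + insurance = 62679.11 + 603.57 + 2565.37 + 578.89 = 66426.94
Import duty = 66426.94 × 14% = 9299.77
Buyer bears: origin terminal 603.57 + freight 2565.37 + insurance 578.89 + destination terminal 565.64 + brokerage 362.60 + duty 9299.77 = 13975.84
Landed cost = invoice 62679.11 + 13975.84 = 76654.95

Total landed cost: EUR 76654.95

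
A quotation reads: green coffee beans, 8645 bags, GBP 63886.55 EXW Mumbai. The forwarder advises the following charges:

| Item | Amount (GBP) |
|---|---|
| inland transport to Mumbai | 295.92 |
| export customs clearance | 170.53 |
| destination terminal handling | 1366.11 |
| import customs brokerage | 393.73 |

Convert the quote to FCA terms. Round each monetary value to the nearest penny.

Not relevant to the conversion: destination terminal, brokerage — on the buyer under both terms; not part of either seller's price.
From EXW to FCA, the seller additionally bears: inland to port, export clearance.
FCA price = 63886.55 + 295.92 + 170.53 = 64353.00

FCA price: GBP 64353.00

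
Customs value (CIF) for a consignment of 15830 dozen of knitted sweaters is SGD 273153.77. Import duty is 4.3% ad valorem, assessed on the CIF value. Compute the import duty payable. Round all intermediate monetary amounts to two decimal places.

Import duty: SGD 11745.61

Import duty = 273153.77 × 4.3% = 11745.61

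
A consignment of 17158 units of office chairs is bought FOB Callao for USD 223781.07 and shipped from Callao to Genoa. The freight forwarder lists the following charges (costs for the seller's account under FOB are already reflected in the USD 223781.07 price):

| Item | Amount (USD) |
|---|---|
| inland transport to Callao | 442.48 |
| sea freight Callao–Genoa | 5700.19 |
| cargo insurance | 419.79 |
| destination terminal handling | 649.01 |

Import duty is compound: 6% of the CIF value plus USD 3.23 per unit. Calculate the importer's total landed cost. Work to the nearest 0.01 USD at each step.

FOB: the seller bears costs until goods are on board at the origin port; the buyer bears freight, insurance and all costs thereafter.
Already in the invoice (seller's account under FOB): inland to port — exclude.
CIF value = FOB price + freight + insurance = 223781.07 + 5700.19 + 419.79 = 229901.05
Ad valorem component: 229901.05 × 6% = 13794.06
Specific component: 17158 × 3.23 = 55420.34
Import duty = 13794.06 + 55420.34 = 69214.40
Buyer bears: freight 5700.19 + insurance 419.79 + destination terminal 649.01 + duty 69214.40 = 75983.39
Landed cost = invoice 223781.07 + 75983.39 = 299764.46

Total landed cost: USD 299764.46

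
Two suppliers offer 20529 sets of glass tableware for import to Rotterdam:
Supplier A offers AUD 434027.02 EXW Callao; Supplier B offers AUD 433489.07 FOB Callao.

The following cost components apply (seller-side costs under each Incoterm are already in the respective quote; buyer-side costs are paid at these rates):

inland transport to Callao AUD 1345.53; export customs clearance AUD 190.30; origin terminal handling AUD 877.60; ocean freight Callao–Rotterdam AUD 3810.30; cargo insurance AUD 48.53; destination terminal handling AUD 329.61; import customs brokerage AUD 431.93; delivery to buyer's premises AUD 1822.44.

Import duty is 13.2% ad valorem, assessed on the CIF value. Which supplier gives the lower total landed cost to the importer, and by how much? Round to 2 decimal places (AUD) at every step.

Supplier A (EXW):
CIF value = EXW price + inland to port + export clearance + origin terminal + freight + insurance = 434027.02 + 1345.53 + 190.30 + 877.60 + 3810.30 + 48.53 = 440299.28
Import duty = 440299.28 × 13.2% = 58119.50
Buyer bears (A): 1345.53 + 190.30 + 877.60 + 3810.30 + 48.53 + 329.61 + 431.93 + 1822.44 = 8856.24
Landed cost (A) = invoice 434027.02 + 8856.24 + duty 58119.50 = 501002.76
Supplier B (FOB):
CIF value = FOB price + freight + insurance = 433489.07 + 3810.30 + 48.53 = 437347.90
Import duty = 437347.90 × 13.2% = 57729.92
Buyer bears (B): 3810.30 + 48.53 + 329.61 + 431.93 + 1822.44 = 6442.81
Landed cost (B) = invoice 433489.07 + 6442.81 + duty 57729.92 = 497661.80
Difference = |501002.76 − 497661.80| = 3340.96

Supplier B is cheaper by AUD 3340.96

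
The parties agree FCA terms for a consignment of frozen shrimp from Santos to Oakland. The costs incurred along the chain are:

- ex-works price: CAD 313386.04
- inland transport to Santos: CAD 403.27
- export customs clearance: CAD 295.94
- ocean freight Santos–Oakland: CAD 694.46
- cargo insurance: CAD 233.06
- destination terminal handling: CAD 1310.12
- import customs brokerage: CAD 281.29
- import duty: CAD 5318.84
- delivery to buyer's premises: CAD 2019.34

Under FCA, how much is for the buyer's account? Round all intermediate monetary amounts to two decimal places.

Buyer's account: CAD 9857.11

FCA: the seller delivers export-cleared goods to the carrier; the buyer bears costs from that point.
Seller's account: goods 313386.04 + inland to port 403.27 + export clearance 295.94 = 314085.25
Buyer's account: freight 694.46 + insurance 233.06 + destination terminal 1310.12 + brokerage 281.29 + duty 5318.84 + delivery 2019.34 = 9857.11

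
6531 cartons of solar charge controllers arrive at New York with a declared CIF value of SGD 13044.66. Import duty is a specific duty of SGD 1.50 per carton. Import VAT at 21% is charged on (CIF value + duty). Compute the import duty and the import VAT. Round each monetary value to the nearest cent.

Import duty: SGD 9796.50; import VAT: SGD 4796.64

Import duty = 6531 × 1.50 = 9796.50
VAT base = CIF + duty = 13044.66 + 9796.50 = 22841.16
Import VAT = 22841.16 × 21% = 4796.64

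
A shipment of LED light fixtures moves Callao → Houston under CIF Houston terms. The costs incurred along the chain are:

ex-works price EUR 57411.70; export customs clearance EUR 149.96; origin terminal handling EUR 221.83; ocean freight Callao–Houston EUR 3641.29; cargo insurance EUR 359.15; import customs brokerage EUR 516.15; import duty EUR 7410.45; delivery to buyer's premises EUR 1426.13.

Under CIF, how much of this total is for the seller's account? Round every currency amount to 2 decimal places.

Seller's account: EUR 61783.93

CIF: the seller pays costs through ocean freight and marine insurance to the destination port.
Seller's account: goods 57411.70 + export clearance 149.96 + origin terminal 221.83 + freight 3641.29 + insurance 359.15 = 61783.93
Buyer's account: brokerage 516.15 + duty 7410.45 + delivery 1426.13 = 9352.73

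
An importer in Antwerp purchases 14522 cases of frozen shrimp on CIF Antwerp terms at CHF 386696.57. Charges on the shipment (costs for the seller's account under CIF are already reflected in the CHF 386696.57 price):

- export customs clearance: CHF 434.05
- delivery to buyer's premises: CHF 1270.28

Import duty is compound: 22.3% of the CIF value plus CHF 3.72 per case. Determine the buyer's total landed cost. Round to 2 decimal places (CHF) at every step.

CIF: the seller pays costs through ocean freight and marine insurance to the destination port.
Already in the invoice (seller's account under CIF): export clearance — exclude.
The CIF price already equals the CIF value: 386696.57
Ad valorem component: 386696.57 × 22.3% = 86233.34
Specific component: 14522 × 3.72 = 54021.84
Import duty = 86233.34 + 54021.84 = 140255.18
Buyer bears: delivery 1270.28 + duty 140255.18 = 141525.46
Landed cost = invoice 386696.57 + 141525.46 = 528222.03

Total landed cost: CHF 528222.03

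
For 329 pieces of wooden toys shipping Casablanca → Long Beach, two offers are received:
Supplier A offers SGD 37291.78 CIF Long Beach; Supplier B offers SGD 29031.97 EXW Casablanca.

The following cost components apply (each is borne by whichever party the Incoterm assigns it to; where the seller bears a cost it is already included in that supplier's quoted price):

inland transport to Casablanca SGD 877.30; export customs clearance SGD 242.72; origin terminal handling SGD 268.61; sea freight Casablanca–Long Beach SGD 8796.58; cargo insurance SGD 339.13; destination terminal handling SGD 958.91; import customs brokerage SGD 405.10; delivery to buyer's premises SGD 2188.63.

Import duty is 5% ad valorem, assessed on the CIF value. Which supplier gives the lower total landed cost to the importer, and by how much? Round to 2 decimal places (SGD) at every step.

Supplier A is cheaper by SGD 2377.76

Supplier A (CIF):
The CIF price already equals the CIF value: 37291.78
Import duty = 37291.78 × 5% = 1864.59
Buyer bears (A): 958.91 + 405.10 + 2188.63 = 3552.64
Landed cost (A) = invoice 37291.78 + 3552.64 + duty 1864.59 = 42709.01
Supplier B (EXW):
CIF value = EXW price + inland to port + export clearance + origin terminal + freight + insurance = 29031.97 + 877.30 + 242.72 + 268.61 + 8796.58 + 339.13 = 39556.31
Import duty = 39556.31 × 5% = 1977.82
Buyer bears (B): 877.30 + 242.72 + 268.61 + 8796.58 + 339.13 + 958.91 + 405.10 + 2188.63 = 14076.98
Landed cost (B) = invoice 29031.97 + 14076.98 + duty 1977.82 = 45086.77
Difference = |42709.01 − 45086.77| = 2377.76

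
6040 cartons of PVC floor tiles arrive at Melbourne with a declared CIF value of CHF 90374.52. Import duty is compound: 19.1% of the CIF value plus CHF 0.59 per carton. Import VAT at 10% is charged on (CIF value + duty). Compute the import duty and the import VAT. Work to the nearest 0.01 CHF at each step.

Ad valorem component: 90374.52 × 19.1% = 17261.53
Specific component: 6040 × 0.59 = 3563.60
Import duty = 17261.53 + 3563.60 = 20825.13
VAT base = CIF + duty = 90374.52 + 20825.13 = 111199.65
Import VAT = 111199.65 × 10% = 11119.97

Import duty: CHF 20825.13; import VAT: CHF 11119.97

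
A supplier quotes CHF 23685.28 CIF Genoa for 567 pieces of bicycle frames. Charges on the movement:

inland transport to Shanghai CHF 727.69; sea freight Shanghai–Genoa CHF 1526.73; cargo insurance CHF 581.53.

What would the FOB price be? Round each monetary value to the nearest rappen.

FOB price: CHF 21577.02

Not relevant to the conversion: inland to port — on the seller under both CIF and FOB; already in the CIF price and stays in the FOB price.
From CIF to FOB, the seller no longer bears: freight, insurance.
FOB price = 23685.28 − 1526.73 − 581.53 = 21577.02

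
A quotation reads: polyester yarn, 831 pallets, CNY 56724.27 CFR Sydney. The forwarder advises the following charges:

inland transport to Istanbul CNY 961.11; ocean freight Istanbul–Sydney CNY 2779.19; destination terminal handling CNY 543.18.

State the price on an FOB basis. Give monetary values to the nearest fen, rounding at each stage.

Not relevant to the conversion: inland to port — on the seller under both CFR and FOB; already in the CFR price and stays in the FOB price. destination terminal — on the buyer under both terms; not part of either seller's price.
From CFR to FOB, the seller no longer bears: freight.
FOB price = 56724.27 − 2779.19 = 53945.08

FOB price: CNY 53945.08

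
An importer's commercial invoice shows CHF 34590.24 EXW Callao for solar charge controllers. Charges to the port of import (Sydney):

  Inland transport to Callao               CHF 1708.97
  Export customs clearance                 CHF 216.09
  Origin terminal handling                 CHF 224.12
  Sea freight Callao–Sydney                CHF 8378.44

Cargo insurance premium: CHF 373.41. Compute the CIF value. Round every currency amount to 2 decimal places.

CIF = EXW price + pre-shipment costs + freight + insurance
CIF = 34590.24 + 1708.97 + 216.09 + 224.12 + 8378.44 + 373.41 = 45491.27

CIF value: CHF 45491.27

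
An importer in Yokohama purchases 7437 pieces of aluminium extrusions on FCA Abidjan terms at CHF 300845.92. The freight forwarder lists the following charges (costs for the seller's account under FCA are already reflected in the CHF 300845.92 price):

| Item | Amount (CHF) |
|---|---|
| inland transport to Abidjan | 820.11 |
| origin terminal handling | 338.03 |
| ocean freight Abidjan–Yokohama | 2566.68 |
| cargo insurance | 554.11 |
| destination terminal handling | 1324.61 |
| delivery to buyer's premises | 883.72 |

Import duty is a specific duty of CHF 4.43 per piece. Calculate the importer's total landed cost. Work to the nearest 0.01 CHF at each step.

FCA: the seller delivers export-cleared goods to the carrier; the buyer bears costs from that point.
Already in the invoice (seller's account under FCA): inland to port — exclude.
CIF value = FCA price + origin terminal + freight + insurance = 300845.92 + 338.03 + 2566.68 + 554.11 = 304304.74
Import duty = 7437 × 4.43 = 32945.91
Buyer bears: origin terminal 338.03 + freight 2566.68 + insurance 554.11 + destination terminal 1324.61 + delivery 883.72 + duty 32945.91 = 38613.06
Landed cost = invoice 300845.92 + 38613.06 = 339458.98

Total landed cost: CHF 339458.98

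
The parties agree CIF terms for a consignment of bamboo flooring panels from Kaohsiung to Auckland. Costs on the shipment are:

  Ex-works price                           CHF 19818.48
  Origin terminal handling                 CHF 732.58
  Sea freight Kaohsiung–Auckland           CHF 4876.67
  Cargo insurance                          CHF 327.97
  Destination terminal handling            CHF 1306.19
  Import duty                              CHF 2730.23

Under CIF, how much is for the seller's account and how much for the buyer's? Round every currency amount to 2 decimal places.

Seller: CHF 25755.70; buyer: CHF 4036.42

CIF: the seller pays costs through ocean freight and marine insurance to the destination port.
Seller's account: goods 19818.48 + origin terminal 732.58 + freight 4876.67 + insurance 327.97 = 25755.70
Buyer's account: destination terminal 1306.19 + duty 2730.23 = 4036.42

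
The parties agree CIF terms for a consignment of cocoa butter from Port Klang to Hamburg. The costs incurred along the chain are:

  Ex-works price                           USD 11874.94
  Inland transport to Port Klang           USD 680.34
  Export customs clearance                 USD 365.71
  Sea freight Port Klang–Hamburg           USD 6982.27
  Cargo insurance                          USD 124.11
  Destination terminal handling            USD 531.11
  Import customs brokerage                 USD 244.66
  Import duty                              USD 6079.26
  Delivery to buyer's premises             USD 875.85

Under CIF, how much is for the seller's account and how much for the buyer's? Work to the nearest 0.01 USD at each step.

CIF: the seller pays costs through ocean freight and marine insurance to the destination port.
Seller's account: goods 11874.94 + inland to port 680.34 + export clearance 365.71 + freight 6982.27 + insurance 124.11 = 20027.37
Buyer's account: destination terminal 531.11 + brokerage 244.66 + duty 6079.26 + delivery 875.85 = 7730.88

Seller: USD 20027.37; buyer: USD 7730.88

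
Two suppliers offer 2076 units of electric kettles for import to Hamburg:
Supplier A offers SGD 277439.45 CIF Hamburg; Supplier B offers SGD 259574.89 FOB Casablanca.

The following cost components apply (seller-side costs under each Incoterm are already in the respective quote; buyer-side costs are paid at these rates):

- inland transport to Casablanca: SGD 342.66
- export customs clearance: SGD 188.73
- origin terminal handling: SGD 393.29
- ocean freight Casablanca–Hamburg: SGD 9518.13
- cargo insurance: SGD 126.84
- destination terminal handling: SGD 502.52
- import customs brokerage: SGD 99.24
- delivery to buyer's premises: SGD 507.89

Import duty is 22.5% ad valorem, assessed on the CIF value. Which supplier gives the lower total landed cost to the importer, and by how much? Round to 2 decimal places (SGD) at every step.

Supplier B is cheaper by SGD 10069.00

Supplier A (CIF):
The CIF price already equals the CIF value: 277439.45
Import duty = 277439.45 × 22.5% = 62423.88
Buyer bears (A): 502.52 + 99.24 + 507.89 = 1109.65
Landed cost (A) = invoice 277439.45 + 1109.65 + duty 62423.88 = 340972.98
Supplier B (FOB):
CIF value = FOB price + freight + insurance = 259574.89 + 9518.13 + 126.84 = 269219.86
Import duty = 269219.86 × 22.5% = 60574.47
Buyer bears (B): 9518.13 + 126.84 + 502.52 + 99.24 + 507.89 = 10754.62
Landed cost (B) = invoice 259574.89 + 10754.62 + duty 60574.47 = 330903.98
Difference = |340972.98 − 330903.98| = 10069.00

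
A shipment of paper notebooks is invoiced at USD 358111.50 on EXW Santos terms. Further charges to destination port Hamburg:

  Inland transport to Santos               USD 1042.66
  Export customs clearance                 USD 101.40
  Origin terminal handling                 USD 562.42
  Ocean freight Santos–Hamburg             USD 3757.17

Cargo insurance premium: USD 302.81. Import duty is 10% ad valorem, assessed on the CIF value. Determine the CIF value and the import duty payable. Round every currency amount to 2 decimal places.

CIF = EXW price + pre-shipment costs + freight + insurance
CIF = 358111.50 + 1042.66 + 101.40 + 562.42 + 3757.17 + 302.81 = 363877.96
Import duty = 363877.96 × 10% = 36387.80

CIF value: USD 363877.96; import duty: USD 36387.80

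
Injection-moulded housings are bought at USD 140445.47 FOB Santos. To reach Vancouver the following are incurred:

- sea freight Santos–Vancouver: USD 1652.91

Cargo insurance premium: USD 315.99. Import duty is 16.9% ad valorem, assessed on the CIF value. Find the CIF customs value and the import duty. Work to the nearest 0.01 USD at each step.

CIF = FOB price + freight + insurance
CIF = 140445.47 + 1652.91 + 315.99 = 142414.37
Import duty = 142414.37 × 16.9% = 24068.03

CIF value: USD 142414.37; import duty: USD 24068.03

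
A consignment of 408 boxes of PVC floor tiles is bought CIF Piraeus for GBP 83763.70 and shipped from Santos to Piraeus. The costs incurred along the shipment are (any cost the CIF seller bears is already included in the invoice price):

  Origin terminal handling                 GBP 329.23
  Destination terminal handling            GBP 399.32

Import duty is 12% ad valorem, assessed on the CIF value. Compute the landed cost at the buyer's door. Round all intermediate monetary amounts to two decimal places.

Total landed cost: GBP 94214.66

CIF: the seller pays costs through ocean freight and marine insurance to the destination port.
Already in the invoice (seller's account under CIF): origin terminal — exclude.
The CIF price already equals the CIF value: 83763.70
Import duty = 83763.70 × 12% = 10051.64
Buyer bears: destination terminal 399.32 + duty 10051.64 = 10450.96
Landed cost = invoice 83763.70 + 10450.96 = 94214.66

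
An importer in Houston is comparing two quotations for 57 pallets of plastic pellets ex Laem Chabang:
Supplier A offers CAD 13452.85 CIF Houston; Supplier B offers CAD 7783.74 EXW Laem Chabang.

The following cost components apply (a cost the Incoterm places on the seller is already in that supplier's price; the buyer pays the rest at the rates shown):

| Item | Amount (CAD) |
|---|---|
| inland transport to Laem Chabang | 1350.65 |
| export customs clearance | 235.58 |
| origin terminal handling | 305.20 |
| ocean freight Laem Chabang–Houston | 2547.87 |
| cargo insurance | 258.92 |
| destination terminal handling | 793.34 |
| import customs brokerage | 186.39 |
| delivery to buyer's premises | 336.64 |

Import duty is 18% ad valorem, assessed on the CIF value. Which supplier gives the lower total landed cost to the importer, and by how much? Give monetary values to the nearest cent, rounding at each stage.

Supplier B is cheaper by CAD 1145.65

Supplier A (CIF):
The CIF price already equals the CIF value: 13452.85
Import duty = 13452.85 × 18% = 2421.51
Buyer bears (A): 793.34 + 186.39 + 336.64 = 1316.37
Landed cost (A) = invoice 13452.85 + 1316.37 + duty 2421.51 = 17190.73
Supplier B (EXW):
CIF value = EXW price + inland to port + export clearance + origin terminal + freight + insurance = 7783.74 + 1350.65 + 235.58 + 305.20 + 2547.87 + 258.92 = 12481.96
Import duty = 12481.96 × 18% = 2246.75
Buyer bears (B): 1350.65 + 235.58 + 305.20 + 2547.87 + 258.92 + 793.34 + 186.39 + 336.64 = 6014.59
Landed cost (B) = invoice 7783.74 + 6014.59 + duty 2246.75 = 16045.08
Difference = |17190.73 − 16045.08| = 1145.65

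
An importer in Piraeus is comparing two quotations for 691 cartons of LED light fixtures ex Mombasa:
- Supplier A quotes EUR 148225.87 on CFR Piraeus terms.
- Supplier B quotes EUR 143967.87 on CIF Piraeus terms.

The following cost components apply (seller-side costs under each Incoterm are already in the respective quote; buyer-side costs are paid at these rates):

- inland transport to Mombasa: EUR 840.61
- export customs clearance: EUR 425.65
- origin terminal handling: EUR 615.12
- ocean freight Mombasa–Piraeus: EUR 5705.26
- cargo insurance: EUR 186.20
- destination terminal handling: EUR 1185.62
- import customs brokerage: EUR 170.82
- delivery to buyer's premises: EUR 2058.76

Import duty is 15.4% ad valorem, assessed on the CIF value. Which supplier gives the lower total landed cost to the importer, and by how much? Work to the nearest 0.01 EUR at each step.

Supplier B is cheaper by EUR 5128.61

Supplier A (CFR):
CIF value = CFR price + insurance = 148225.87 + 186.20 = 148412.07
Import duty = 148412.07 × 15.4% = 22855.46
Buyer bears (A): 186.20 + 1185.62 + 170.82 + 2058.76 = 3601.40
Landed cost (A) = invoice 148225.87 + 3601.40 + duty 22855.46 = 174682.73
Supplier B (CIF):
The CIF price already equals the CIF value: 143967.87
Import duty = 143967.87 × 15.4% = 22171.05
Buyer bears (B): 1185.62 + 170.82 + 2058.76 = 3415.20
Landed cost (B) = invoice 143967.87 + 3415.20 + duty 22171.05 = 169554.12
Difference = |174682.73 − 169554.12| = 5128.61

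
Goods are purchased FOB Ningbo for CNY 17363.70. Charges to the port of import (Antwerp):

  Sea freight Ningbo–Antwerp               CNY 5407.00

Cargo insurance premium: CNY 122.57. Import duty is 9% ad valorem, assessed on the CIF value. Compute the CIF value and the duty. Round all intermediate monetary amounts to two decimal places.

CIF = FOB price + freight + insurance
CIF = 17363.70 + 5407.00 + 122.57 = 22893.27
Import duty = 22893.27 × 9% = 2060.39

CIF value: CNY 22893.27; import duty: CNY 2060.39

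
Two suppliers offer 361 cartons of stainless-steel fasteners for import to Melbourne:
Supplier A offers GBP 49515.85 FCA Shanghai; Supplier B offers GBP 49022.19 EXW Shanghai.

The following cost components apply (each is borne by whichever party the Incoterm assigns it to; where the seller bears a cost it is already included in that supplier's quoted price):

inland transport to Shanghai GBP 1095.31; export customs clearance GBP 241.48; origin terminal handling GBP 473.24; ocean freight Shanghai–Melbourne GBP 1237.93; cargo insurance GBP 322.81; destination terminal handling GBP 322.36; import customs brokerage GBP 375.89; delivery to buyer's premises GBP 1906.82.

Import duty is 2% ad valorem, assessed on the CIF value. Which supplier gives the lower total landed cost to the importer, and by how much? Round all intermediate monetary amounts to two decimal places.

Supplier A (FCA):
CIF value = FCA price + origin terminal + freight + insurance = 49515.85 + 473.24 + 1237.93 + 322.81 = 51549.83
Import duty = 51549.83 × 2% = 1031.00
Buyer bears (A): 473.24 + 1237.93 + 322.81 + 322.36 + 375.89 + 1906.82 = 4639.05
Landed cost (A) = invoice 49515.85 + 4639.05 + duty 1031.00 = 55185.90
Supplier B (EXW):
CIF value = EXW price + inland to port + export clearance + origin terminal + freight + insurance = 49022.19 + 1095.31 + 241.48 + 473.24 + 1237.93 + 322.81 = 52392.96
Import duty = 52392.96 × 2% = 1047.86
Buyer bears (B): 1095.31 + 241.48 + 473.24 + 1237.93 + 322.81 + 322.36 + 375.89 + 1906.82 = 5975.84
Landed cost (B) = invoice 49022.19 + 5975.84 + duty 1047.86 = 56045.89
Difference = |55185.90 − 56045.89| = 859.99

Supplier A is cheaper by GBP 859.99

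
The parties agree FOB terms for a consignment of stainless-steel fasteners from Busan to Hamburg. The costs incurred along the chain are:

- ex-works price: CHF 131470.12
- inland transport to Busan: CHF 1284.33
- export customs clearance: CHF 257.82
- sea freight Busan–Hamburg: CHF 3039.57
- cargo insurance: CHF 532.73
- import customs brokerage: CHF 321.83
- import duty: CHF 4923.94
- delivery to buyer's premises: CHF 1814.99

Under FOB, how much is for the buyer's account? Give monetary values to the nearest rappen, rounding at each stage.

Buyer's account: CHF 10633.06

FOB: the seller bears costs until goods are on board at the origin port; the buyer bears freight, insurance and all costs thereafter.
Seller's account: goods 131470.12 + inland to port 1284.33 + export clearance 257.82 = 133012.27
Buyer's account: freight 3039.57 + insurance 532.73 + brokerage 321.83 + duty 4923.94 + delivery 1814.99 = 10633.06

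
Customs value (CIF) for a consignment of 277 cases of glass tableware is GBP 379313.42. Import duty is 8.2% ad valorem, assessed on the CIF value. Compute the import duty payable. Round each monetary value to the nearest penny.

Import duty: GBP 31103.70

Import duty = 379313.42 × 8.2% = 31103.70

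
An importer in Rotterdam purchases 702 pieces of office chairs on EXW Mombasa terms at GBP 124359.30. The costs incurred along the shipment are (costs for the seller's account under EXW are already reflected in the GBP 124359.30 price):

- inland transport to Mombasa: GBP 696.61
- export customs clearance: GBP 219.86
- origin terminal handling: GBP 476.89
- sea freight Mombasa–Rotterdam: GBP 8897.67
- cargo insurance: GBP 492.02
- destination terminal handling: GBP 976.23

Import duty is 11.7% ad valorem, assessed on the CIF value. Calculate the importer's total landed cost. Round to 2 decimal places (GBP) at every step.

Total landed cost: GBP 151930.23

EXW: the seller makes goods available at their premises; the buyer bears all onward costs.
CIF value = EXW price + inland to port + export clearance + origin terminal + freight + insurance = 124359.30 + 696.61 + 219.86 + 476.89 + 8897.67 + 492.02 = 135142.35
Import duty = 135142.35 × 11.7% = 15811.65
Buyer bears: inland to port 696.61 + export clearance 219.86 + origin terminal 476.89 + freight 8897.67 + insurance 492.02 + destination terminal 976.23 + duty 15811.65 = 27570.93
Landed cost = invoice 124359.30 + 27570.93 = 151930.23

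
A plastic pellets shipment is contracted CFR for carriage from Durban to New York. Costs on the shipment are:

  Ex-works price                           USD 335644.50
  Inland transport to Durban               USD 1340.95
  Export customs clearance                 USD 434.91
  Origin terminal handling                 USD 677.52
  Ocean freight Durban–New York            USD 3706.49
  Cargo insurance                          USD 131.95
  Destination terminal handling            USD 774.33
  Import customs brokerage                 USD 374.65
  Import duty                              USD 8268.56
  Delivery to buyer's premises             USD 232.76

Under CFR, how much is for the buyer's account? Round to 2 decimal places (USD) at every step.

Buyer's account: USD 9782.25

CFR: the seller pays costs through ocean freight to the destination port, but not insurance.
Seller's account: goods 335644.50 + inland to port 1340.95 + export clearance 434.91 + origin terminal 677.52 + freight 3706.49 = 341804.37
Buyer's account: insurance 131.95 + destination terminal 774.33 + brokerage 374.65 + duty 8268.56 + delivery 232.76 = 9782.25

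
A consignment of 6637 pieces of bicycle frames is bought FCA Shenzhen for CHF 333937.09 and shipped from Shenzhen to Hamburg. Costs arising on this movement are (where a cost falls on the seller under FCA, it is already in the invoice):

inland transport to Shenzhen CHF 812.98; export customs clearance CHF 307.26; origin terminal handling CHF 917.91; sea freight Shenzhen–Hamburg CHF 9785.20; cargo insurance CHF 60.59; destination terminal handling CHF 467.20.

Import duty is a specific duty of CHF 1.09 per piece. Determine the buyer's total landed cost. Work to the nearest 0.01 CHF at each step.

Total landed cost: CHF 352402.32

FCA: the seller delivers export-cleared goods to the carrier; the buyer bears costs from that point.
Already in the invoice (seller's account under FCA): inland to port, export clearance — exclude.
CIF value = FCA price + origin terminal + freight + insurance = 333937.09 + 917.91 + 9785.20 + 60.59 = 344700.79
Import duty = 6637 × 1.09 = 7234.33
Buyer bears: origin terminal 917.91 + freight 9785.20 + insurance 60.59 + destination terminal 467.20 + duty 7234.33 = 18465.23
Landed cost = invoice 333937.09 + 18465.23 = 352402.32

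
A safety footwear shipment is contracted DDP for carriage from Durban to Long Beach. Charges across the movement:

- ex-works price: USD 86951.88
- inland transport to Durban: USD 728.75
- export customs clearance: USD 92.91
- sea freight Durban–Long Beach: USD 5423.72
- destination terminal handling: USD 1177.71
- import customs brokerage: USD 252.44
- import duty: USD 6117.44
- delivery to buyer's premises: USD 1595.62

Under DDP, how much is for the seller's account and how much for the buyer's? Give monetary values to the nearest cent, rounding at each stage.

DDP: the seller bears all costs including import duty.
Seller's account: goods 86951.88 + inland to port 728.75 + export clearance 92.91 + freight 5423.72 + destination terminal 1177.71 + brokerage 252.44 + duty 6117.44 + delivery 1595.62 = 102340.47
Buyer's account: 0.00

Seller: USD 102340.47; buyer: USD 0.00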